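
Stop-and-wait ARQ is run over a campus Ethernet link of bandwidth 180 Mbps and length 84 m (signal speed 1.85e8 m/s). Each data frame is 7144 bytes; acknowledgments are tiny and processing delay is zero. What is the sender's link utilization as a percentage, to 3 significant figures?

99.7 %

t_tx = L/R = 57152/180000000 = 0.000317511 s.
t_prop = 84/185000000 = 4.54054e-07 s; RTT = 9.08108e-07 s.
Cycle = t_tx + RTT = 0.000318419 s.
Utilization = t_tx / cycle = 0.000317511/0.000318419 = 99.7 %.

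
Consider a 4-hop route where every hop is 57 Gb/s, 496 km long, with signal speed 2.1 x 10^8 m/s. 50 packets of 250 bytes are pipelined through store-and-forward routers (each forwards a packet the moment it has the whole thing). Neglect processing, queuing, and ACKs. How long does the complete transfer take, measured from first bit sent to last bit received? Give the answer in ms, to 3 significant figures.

9.45 ms

Per-hop transmission t_tx = L/R = 2000/57000000000 = 3.50877e-05 ms.
Per-hop propagation t_prop = 496000/210000000 = 2.3619 ms.
Pipeline fill: first packet needs 4·t_tx to clear all hops; remaining 49 packets each add one t_tx.
Total = (4+50-1)·t_tx + 4·t_prop = 53·3.50877e-05 + 4·2.3619 = 9.45 ms.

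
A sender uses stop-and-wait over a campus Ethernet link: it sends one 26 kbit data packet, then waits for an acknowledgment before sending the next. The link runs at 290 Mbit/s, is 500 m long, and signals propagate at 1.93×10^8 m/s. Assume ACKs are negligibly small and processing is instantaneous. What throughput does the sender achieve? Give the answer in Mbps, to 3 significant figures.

274 Mbps

t_tx = L/R = 26000/290000000 = 8.96552e-05 s.
t_prop = 500/193000000 = 2.59067e-06 s; RTT = 5.18135e-06 s.
Cycle = t_tx + RTT = 9.48365e-05 s.
Throughput = L / cycle = 26000 / 9.48365e-05 = 274 Mbps.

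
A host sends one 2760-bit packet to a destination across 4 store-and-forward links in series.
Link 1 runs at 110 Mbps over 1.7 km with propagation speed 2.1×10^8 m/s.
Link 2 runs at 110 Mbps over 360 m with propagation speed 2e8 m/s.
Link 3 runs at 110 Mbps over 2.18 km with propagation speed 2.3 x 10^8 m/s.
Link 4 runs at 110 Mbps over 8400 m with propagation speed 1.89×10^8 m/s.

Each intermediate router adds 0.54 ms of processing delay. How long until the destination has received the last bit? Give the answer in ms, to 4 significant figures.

1.784 ms

Transmission delay per hop = L/R = 2760/110000000 = 0.0250909 ms; 4 hops → 0.100364 ms.
Propagation delays (d/s per hop): 0.00809524, 0.0018, 0.00947826, 0.0444444 ms; sum = 0.0638179 ms.
Processing at 3 router(s): 3 × 0.54 ms = 1.62 ms.
End-to-end = 1.784 ms.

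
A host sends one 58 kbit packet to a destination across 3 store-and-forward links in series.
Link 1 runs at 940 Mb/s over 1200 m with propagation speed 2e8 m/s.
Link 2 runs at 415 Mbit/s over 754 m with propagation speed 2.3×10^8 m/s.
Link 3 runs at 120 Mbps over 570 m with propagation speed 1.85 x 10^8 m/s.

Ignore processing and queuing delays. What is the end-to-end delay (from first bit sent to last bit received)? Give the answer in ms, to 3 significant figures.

0.697 ms

L = 58000 bits.
Transmission delays (L/R per hop): 0.0617021, 0.139759, 0.483333 ms; sum = 0.684794 ms.
Propagation delays (d/s per hop): 0.006, 0.00327826, 0.00308108 ms; sum = 0.0123593 ms.
End-to-end = 0.697 ms.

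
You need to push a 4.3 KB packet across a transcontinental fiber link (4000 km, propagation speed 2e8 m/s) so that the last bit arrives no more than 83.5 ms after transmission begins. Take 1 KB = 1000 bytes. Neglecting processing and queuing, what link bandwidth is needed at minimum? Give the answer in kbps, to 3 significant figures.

542 kbps

L = 34400 bits.
Propagation delay = 4000000 / 200000000 = 20 ms.
Transmission budget = 83.5 − 20 = 63.5 ms.
R ≥ L / t_tx = 34400 bits / 0.0635 s = 542 kbps.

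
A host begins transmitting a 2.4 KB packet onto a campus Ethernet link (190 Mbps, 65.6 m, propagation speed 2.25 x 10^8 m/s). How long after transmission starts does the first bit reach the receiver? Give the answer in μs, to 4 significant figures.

First bit experiences only propagation delay: d/s = 65.6/225000000 = 0.2916 μs.

0.2916 μs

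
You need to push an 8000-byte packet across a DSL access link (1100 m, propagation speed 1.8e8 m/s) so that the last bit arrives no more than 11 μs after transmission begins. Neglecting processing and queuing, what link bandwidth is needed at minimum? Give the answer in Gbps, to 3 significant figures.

13.1 Gbps

L = 64000 bits.
Propagation delay = 1100 / 180000000 = 6.11111 μs.
Transmission budget = 11 − 6.11111 = 4.88889 μs.
R ≥ L / t_tx = 64000 bits / 4.88889e-06 s = 13.1 Gbps.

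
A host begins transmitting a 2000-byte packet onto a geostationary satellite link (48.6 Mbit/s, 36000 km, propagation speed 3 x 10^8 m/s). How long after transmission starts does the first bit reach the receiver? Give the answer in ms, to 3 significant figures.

First bit experiences only propagation delay: d/s = 36000000/300000000 = 120 ms.

120 ms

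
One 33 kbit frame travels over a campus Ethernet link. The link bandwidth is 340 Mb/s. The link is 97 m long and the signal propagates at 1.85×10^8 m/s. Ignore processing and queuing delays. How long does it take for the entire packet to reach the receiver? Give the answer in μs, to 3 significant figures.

L = 33000 bits.
Transmission delay = L/R = 33000 / 340000000 = 97.0588 μs.
Propagation delay = d/s = 97 m / 185000000 m/s = 0.524324 μs.
Total = 97.6 μs.

97.6 μs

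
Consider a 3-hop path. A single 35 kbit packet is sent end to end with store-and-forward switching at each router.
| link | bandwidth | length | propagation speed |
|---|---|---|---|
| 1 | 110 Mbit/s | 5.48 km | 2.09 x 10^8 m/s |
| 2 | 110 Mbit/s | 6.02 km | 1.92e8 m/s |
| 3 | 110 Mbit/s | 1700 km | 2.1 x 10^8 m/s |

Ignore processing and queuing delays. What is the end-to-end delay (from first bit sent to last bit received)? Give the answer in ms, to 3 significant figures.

L = 35000 bits.
Transmission delay per hop = L/R = 35000/110000000 = 0.318182 ms; 3 hops → 0.954545 ms.
Propagation delays (d/s per hop): 0.0262201, 0.0313542, 8.09524 ms; sum = 8.15281 ms.
End-to-end = 9.11 ms.

9.11 ms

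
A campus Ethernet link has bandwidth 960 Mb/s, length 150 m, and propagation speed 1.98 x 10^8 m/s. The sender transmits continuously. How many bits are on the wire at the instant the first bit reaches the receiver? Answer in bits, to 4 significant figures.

727.3 bits

Propagation delay = 150 / 198000000 = 7.57576e-07 s.
BDP = R × t_prop = 960000000 × 7.57576e-07 = 727.273 bits.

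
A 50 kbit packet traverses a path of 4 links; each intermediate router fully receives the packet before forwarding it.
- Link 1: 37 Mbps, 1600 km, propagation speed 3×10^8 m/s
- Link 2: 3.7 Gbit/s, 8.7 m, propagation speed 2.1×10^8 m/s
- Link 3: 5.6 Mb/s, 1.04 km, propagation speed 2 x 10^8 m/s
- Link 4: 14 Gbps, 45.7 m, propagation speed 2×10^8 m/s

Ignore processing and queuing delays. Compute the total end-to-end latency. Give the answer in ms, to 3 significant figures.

15.6 ms

L = 50000 bits.
Transmission delays (L/R per hop): 1.35135, 0.0135135, 8.92857, 0.00357143 ms; sum = 10.297 ms.
Propagation delays (d/s per hop): 5.33333, 4.14286e-05, 0.0052, 0.0002285 ms; sum = 5.3388 ms.
End-to-end = 15.6 ms.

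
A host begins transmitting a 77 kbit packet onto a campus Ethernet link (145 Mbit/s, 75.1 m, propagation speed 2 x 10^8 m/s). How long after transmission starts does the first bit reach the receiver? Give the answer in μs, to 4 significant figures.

0.3755 μs

First bit experiences only propagation delay: d/s = 75.1/200000000 = 0.3755 μs.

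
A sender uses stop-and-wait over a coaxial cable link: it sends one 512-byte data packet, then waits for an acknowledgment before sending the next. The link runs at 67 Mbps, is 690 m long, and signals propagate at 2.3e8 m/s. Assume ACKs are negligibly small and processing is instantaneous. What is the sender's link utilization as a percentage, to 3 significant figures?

91.1 %

t_tx = L/R = 4096/67000000 = 6.11343e-05 s.
t_prop = 690/2.3e+08 = 3e-06 s; RTT = 6e-06 s.
Cycle = t_tx + RTT = 6.71343e-05 s.
Utilization = t_tx / cycle = 6.11343e-05/6.71343e-05 = 91.1 %.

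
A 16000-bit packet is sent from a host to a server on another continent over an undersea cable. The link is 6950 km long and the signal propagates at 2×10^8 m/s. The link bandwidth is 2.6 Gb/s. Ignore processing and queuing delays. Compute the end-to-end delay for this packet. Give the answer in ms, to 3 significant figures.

34.8 ms

Transmission delay = L/R = 16000 / 2600000000 = 0.00615385 ms.
Propagation delay = d/s = 6950000 m / 200000000 m/s = 34.75 ms.
Total = 34.8 ms.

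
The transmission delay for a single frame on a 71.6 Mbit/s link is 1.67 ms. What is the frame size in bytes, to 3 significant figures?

L = R × t_tx = 71600000 b/s × 0.00167 s = 119572 bits.
In bytes: 119572 / 8 = 14900 bytes.

14900 bytes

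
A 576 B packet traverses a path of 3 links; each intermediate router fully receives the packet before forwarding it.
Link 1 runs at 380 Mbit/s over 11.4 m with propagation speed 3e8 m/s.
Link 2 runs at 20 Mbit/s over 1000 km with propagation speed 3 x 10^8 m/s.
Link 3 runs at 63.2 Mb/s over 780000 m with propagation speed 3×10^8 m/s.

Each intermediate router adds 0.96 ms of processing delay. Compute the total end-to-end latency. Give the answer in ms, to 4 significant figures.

L = 576 × 8 = 4608 bits.
Transmission delays (L/R per hop): 0.0121263, 0.2304, 0.0729114 ms; sum = 0.315438 ms.
Propagation delays (d/s per hop): 3.8e-05, 3.33333, 2.6 ms; sum = 5.93337 ms.
Processing at 2 router(s): 2 × 0.96 ms = 1.92 ms.
End-to-end = 8.169 ms.

8.169 ms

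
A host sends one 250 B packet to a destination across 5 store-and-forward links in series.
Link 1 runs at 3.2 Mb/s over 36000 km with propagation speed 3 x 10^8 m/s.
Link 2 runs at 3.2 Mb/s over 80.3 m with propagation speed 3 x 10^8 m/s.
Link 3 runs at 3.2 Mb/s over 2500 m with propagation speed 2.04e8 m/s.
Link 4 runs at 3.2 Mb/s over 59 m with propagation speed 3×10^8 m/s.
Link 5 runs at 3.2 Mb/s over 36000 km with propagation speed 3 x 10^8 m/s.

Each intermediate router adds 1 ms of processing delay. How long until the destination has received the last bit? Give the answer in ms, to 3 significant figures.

L = 250 × 8 = 2000 bits.
Transmission delay per hop = L/R = 2000/3200000 = 0.625 ms; 5 hops → 3.125 ms.
Propagation delays (d/s per hop): 120, 0.000267667, 0.0122549, 0.000196667, 120 ms; sum = 240.013 ms.
Processing at 4 router(s): 4 × 1 ms = 4 ms.
End-to-end = 247 ms.

247 ms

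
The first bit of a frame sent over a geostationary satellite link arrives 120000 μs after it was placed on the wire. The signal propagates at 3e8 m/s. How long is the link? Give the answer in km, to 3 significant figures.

36000 km

d = s × t_prop = 300000000 × 0.12 = 36000 km.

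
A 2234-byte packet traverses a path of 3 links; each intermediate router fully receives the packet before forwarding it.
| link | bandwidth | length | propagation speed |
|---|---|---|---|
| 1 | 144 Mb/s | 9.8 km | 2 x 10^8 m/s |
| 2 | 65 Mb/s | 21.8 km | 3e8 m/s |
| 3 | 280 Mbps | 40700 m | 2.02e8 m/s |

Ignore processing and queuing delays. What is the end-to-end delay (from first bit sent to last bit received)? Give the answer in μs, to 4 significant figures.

786.0 μs

L = 2234 × 8 = 17872 bits.
Transmission delays (L/R per hop): 124.111, 274.954, 63.8286 μs; sum = 462.894 μs.
Propagation delays (d/s per hop): 49, 72.6667, 201.485 μs; sum = 323.152 μs.
End-to-end = 786.0 μs.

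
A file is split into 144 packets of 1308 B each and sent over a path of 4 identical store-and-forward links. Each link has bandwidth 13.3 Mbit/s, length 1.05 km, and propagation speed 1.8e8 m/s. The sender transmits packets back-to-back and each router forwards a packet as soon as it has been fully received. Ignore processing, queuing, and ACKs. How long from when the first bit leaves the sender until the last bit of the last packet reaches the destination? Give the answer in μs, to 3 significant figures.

116000 μs

Per-hop transmission t_tx = L/R = 10464/13300000 = 786.767 μs.
Per-hop propagation t_prop = 1050/180000000 = 5.83333 μs.
Pipeline fill: first packet needs 4·t_tx to clear all hops; remaining 143 packets each add one t_tx.
Total = (4+144-1)·t_tx + 4·t_prop = 147·786.767 + 4·5.83333 = 116000 μs.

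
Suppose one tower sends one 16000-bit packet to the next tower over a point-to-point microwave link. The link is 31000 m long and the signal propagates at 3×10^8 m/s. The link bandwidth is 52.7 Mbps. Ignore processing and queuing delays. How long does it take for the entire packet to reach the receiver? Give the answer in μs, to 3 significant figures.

Transmission delay = L/R = 16000 / 52700000 = 303.605 μs.
Propagation delay = d/s = 31000 m / 300000000 m/s = 103.333 μs.
Total = 407 μs.

407 μs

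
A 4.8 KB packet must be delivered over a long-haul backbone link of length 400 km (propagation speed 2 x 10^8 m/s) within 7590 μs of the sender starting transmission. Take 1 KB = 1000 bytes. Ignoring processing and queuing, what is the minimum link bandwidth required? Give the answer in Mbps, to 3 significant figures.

L = 38400 bits.
Propagation delay = 400000 / 200000000 = 2000 μs.
Transmission budget = 7590 − 2000 = 5590 μs.
R ≥ L / t_tx = 38400 bits / 0.00559 s = 6.87 Mbps.

6.87 Mbps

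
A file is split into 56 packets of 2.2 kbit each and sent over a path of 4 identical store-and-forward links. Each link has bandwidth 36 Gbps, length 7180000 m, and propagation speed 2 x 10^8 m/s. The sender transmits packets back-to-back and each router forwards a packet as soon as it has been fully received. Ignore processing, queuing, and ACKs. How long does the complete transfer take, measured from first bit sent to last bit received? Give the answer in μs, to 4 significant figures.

Per-hop transmission t_tx = L/R = 2200/36000000000 = 0.0611111 μs.
Per-hop propagation t_prop = 7180000/200000000 = 35900 μs.
Pipeline fill: first packet needs 4·t_tx to clear all hops; remaining 55 packets each add one t_tx.
Total = (4+56-1)·t_tx + 4·t_prop = 59·0.0611111 + 4·35900 = 143600 μs.

143600 μs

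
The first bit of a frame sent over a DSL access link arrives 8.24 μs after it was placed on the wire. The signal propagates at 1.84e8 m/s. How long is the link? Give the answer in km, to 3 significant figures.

1.52 km

d = s × t_prop = 184000000 × 8.24e-06 = 1.52 km.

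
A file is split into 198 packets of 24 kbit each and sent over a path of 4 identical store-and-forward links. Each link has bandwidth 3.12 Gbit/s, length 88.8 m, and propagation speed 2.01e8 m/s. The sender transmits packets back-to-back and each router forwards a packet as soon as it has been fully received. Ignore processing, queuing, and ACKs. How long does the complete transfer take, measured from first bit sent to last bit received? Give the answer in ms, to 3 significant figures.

1.55 ms

Per-hop transmission t_tx = L/R = 24000/3120000000 = 0.00769231 ms.
Per-hop propagation t_prop = 88.8/2.01e+08 = 0.000441791 ms.
Pipeline fill: first packet needs 4·t_tx to clear all hops; remaining 197 packets each add one t_tx.
Total = (4+198-1)·t_tx + 4·t_prop = 201·0.00769231 + 4·0.000441791 = 1.55 ms.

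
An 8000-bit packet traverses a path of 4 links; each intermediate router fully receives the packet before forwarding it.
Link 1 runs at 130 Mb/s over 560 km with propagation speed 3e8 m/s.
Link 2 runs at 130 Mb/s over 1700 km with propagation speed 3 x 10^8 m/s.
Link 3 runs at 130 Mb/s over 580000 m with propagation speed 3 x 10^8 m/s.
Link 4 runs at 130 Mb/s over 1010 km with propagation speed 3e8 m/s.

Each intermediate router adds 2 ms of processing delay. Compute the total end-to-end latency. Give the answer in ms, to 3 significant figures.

19.1 ms

Transmission delay per hop = L/R = 8000/130000000 = 0.0615385 ms; 4 hops → 0.246154 ms.
Propagation delays (d/s per hop): 1.86667, 5.66667, 1.93333, 3.36667 ms; sum = 12.8333 ms.
Processing at 3 router(s): 3 × 2 ms = 6 ms.
End-to-end = 19.1 ms.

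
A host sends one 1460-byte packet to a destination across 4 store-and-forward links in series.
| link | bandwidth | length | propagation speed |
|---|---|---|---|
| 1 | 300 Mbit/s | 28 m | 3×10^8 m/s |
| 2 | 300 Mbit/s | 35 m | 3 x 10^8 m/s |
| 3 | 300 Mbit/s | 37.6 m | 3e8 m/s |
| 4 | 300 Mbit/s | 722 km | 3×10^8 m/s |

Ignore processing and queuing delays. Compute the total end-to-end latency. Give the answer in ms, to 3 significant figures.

L = 1460 × 8 = 11680 bits.
Transmission delay per hop = L/R = 11680/300000000 = 0.0389333 ms; 4 hops → 0.155733 ms.
Propagation delays (d/s per hop): 9.33333e-05, 0.000116667, 0.000125333, 2.40667 ms; sum = 2.407 ms.
End-to-end = 2.56 ms.

2.56 ms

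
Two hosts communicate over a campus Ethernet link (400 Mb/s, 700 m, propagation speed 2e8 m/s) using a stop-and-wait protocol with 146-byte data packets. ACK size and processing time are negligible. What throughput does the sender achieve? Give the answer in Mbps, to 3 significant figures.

118 Mbps

t_tx = L/R = 1168/400000000 = 2.92e-06 s.
t_prop = 700/200000000 = 3.5e-06 s; RTT = 7e-06 s.
Cycle = t_tx + RTT = 9.92e-06 s.
Throughput = L / cycle = 1168 / 9.92e-06 = 118 Mbps.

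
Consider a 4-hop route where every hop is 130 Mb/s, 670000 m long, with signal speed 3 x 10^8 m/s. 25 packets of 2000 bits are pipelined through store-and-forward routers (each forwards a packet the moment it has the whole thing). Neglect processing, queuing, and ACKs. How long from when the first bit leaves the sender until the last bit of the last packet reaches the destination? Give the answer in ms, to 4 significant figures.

9.364 ms

Per-hop transmission t_tx = L/R = 2000/130000000 = 0.0153846 ms.
Per-hop propagation t_prop = 670000/300000000 = 2.23333 ms.
Pipeline fill: first packet needs 4·t_tx to clear all hops; remaining 24 packets each add one t_tx.
Total = (4+25-1)·t_tx + 4·t_prop = 28·0.0153846 + 4·2.23333 = 9.364 ms.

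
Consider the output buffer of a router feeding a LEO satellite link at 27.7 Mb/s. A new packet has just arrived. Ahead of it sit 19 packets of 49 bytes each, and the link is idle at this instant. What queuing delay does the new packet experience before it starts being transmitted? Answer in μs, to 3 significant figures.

Each queued packet: L/R = 392/27700000 = 14.1516 μs.
19 queued → 268.881 μs.
Queuing delay = 269 μs.

269 μs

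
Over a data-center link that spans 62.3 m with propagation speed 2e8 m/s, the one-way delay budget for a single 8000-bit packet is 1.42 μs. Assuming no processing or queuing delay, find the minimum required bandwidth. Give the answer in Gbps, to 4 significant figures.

7.217 Gbps

Propagation delay = 62.3 / 200000000 = 0.3115 μs.
Transmission budget = 1.42 − 0.3115 = 1.1085 μs.
R ≥ L / t_tx = 8000 bits / 1.1085e-06 s = 7.217 Gbps.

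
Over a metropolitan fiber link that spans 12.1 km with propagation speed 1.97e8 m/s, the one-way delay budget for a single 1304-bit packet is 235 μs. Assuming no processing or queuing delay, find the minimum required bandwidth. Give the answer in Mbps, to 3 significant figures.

Propagation delay = 12100 / 197000000 = 61.4213 μs.
Transmission budget = 235 − 61.4213 = 173.579 μs.
R ≥ L / t_tx = 1304 bits / 0.000173579 s = 7.51 Mbps.

7.51 Mbps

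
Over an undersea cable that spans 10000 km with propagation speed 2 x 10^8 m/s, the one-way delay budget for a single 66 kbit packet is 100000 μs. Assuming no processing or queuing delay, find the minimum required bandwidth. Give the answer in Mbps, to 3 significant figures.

1.32 Mbps

Propagation delay = 10000000 / 200000000 = 50000 μs.
Transmission budget = 100000 − 50000 = 50000 μs.
R ≥ L / t_tx = 66000 bits / 0.05 s = 1.32 Mbps.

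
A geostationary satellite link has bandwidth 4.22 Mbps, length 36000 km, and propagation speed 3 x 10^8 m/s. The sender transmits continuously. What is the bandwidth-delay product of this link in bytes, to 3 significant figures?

Propagation delay = 36000000 / 300000000 = 0.12 s.
BDP = R × t_prop = 4220000 × 0.12 = 506400 bits.
In bytes: 506400/8 = 63300 bytes.

63300 bytes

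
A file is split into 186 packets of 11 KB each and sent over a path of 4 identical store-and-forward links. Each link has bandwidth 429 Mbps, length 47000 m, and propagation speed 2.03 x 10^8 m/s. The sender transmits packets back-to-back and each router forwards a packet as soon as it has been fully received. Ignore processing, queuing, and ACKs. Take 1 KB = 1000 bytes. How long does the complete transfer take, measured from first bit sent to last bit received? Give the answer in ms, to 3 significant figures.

39.7 ms

Per-hop transmission t_tx = L/R = 88000/429000000 = 0.205128 ms.
Per-hop propagation t_prop = 47000/2.03e+08 = 0.231527 ms.
Pipeline fill: first packet needs 4·t_tx to clear all hops; remaining 185 packets each add one t_tx.
Total = (4+186-1)·t_tx + 4·t_prop = 189·0.205128 + 4·0.231527 = 39.7 ms.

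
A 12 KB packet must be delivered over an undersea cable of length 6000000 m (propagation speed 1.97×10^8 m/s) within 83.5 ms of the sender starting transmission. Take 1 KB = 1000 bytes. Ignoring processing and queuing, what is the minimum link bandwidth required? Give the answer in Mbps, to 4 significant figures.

1.810 Mbps

L = 96000 bits.
Propagation delay = 6000000 / 197000000 = 30.4569 ms.
Transmission budget = 83.5 − 30.4569 = 53.0431 ms.
R ≥ L / t_tx = 96000 bits / 0.0530431 s = 1.810 Mbps.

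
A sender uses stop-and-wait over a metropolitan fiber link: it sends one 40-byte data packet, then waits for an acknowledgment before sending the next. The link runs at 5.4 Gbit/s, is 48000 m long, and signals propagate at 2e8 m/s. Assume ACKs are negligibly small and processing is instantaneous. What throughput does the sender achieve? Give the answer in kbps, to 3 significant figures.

t_tx = L/R = 320/5400000000 = 5.92593e-08 s.
t_prop = 48000/200000000 = 0.00024 s; RTT = 0.00048 s.
Cycle = t_tx + RTT = 0.000480059 s.
Throughput = L / cycle = 320 / 0.000480059 = 667 kbps.

667 kbps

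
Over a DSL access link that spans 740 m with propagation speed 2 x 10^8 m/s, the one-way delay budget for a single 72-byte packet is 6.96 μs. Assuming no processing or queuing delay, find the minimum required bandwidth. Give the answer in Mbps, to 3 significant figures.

L = 576 bits.
Propagation delay = 740 / 200000000 = 3.7 μs.
Transmission budget = 6.96 − 3.7 = 3.26 μs.
R ≥ L / t_tx = 576 bits / 3.26e-06 s = 177 Mbps.

177 Mbps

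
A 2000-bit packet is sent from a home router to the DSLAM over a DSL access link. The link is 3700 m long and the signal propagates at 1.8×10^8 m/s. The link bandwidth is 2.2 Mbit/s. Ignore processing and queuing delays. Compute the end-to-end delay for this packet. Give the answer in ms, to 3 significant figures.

Transmission delay = L/R = 2000 / 2200000 = 0.909091 ms.
Propagation delay = d/s = 3700 m / 180000000 m/s = 0.0205556 ms.
Total = 0.930 ms.

0.930 ms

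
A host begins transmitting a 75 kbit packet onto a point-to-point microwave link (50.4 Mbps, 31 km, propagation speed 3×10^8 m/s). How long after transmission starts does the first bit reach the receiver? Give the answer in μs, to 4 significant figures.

103.3 μs

First bit experiences only propagation delay: d/s = 31000/300000000 = 103.3 μs.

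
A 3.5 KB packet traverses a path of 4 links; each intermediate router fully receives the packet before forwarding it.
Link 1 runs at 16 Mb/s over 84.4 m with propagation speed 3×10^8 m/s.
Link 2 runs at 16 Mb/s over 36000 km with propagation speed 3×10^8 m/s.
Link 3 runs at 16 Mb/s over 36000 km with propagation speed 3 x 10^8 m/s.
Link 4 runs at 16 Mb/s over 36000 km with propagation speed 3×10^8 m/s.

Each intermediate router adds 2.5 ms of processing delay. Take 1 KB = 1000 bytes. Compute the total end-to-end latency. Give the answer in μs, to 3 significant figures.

L = 28000 bits.
Transmission delay per hop = L/R = 28000/16000000 = 1750 μs; 4 hops → 7000 μs.
Propagation delays (d/s per hop): 0.281333, 120000, 120000, 120000 μs; sum = 360000 μs.
Processing at 3 router(s): 3 × 2.5 ms = 7500 μs.
End-to-end = 375000 μs.

375000 μs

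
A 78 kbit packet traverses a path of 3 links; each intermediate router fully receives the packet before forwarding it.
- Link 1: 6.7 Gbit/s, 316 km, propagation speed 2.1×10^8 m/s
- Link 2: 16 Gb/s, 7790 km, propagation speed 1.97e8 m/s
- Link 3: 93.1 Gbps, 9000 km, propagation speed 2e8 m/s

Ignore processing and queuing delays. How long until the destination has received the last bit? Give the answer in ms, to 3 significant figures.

L = 78000 bits.
Transmission delays (L/R per hop): 0.0116418, 0.004875, 0.000837809 ms; sum = 0.0173546 ms.
Propagation delays (d/s per hop): 1.50476, 39.5431, 45 ms; sum = 86.0479 ms.
End-to-end = 86.1 ms.

86.1 ms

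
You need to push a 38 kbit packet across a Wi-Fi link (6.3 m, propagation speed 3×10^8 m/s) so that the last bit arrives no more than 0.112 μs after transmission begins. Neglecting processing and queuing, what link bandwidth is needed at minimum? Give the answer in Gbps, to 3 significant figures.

Propagation delay = 6.3 / 300000000 = 0.021 μs.
Transmission budget = 0.112 − 0.021 = 0.091 μs.
R ≥ L / t_tx = 38000 bits / 9.1e-08 s = 418 Gbps.

418 Gbps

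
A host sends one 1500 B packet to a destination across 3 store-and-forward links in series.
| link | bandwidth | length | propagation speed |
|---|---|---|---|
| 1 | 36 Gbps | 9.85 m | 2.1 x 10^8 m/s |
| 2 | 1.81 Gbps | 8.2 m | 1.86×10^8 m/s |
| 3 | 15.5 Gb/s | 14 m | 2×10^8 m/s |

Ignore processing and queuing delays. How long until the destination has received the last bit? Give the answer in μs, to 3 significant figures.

7.90 μs

L = 1500 × 8 = 12000 bits.
Transmission delays (L/R per hop): 0.333333, 6.62983, 0.774194 μs; sum = 7.73736 μs.
Propagation delays (d/s per hop): 0.0469048, 0.044086, 0.07 μs; sum = 0.160991 μs.
End-to-end = 7.90 μs.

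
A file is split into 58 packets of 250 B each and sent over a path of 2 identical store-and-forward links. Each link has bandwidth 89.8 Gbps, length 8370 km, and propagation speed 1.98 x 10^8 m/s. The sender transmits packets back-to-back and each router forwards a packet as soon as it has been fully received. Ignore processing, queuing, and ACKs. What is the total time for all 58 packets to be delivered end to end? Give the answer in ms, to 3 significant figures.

Per-hop transmission t_tx = L/R = 2000/89800000000 = 2.22717e-05 ms.
Per-hop propagation t_prop = 8370000/198000000 = 42.2727 ms.
Pipeline fill: first packet needs 2·t_tx to clear all hops; remaining 57 packets each add one t_tx.
Total = (2+58-1)·t_tx + 2·t_prop = 59·2.22717e-05 + 2·42.2727 = 84.5 ms.

84.5 ms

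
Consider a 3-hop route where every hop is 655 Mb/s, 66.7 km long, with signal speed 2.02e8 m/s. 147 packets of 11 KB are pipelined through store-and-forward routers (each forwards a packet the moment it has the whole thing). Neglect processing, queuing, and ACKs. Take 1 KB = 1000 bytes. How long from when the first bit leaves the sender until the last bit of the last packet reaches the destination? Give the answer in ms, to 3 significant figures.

21.0 ms

Per-hop transmission t_tx = L/R = 88000/655000000 = 0.134351 ms.
Per-hop propagation t_prop = 66700/202000000 = 0.330198 ms.
Pipeline fill: first packet needs 3·t_tx to clear all hops; remaining 146 packets each add one t_tx.
Total = (3+147-1)·t_tx + 3·t_prop = 149·0.134351 + 3·0.330198 = 21.0 ms.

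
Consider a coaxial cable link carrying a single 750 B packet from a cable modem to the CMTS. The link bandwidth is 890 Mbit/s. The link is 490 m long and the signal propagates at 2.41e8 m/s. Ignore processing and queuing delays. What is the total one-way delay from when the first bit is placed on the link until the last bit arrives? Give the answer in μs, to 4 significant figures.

L = 750 × 8 = 6000 bits.
Transmission delay = L/R = 6000 / 890000000 = 6.74157 μs.
Propagation delay = d/s = 490 m / 241000000 m/s = 2.0332 μs.
Total = 8.775 μs.

8.775 μs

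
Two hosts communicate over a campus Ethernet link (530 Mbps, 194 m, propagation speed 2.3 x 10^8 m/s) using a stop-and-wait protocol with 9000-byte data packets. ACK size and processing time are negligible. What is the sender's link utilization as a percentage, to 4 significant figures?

98.77 %

t_tx = L/R = 72000/530000000 = 0.000135849 s.
t_prop = 194/2.3e+08 = 8.43478e-07 s; RTT = 1.68696e-06 s.
Cycle = t_tx + RTT = 0.000137536 s.
Utilization = t_tx / cycle = 0.000135849/0.000137536 = 98.77 %.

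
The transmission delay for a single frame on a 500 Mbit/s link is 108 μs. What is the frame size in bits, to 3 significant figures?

L = R × t_tx = 500000000 b/s × 0.000108 s = 54000 bits.

54000 bits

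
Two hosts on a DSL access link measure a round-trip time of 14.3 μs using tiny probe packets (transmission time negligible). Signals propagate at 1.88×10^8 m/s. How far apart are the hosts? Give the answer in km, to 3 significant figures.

1.34 km

One-way propagation = RTT/2 = 7.15 μs.
d = s × t = 188000000 × 7.15e-06 = 1.34 km.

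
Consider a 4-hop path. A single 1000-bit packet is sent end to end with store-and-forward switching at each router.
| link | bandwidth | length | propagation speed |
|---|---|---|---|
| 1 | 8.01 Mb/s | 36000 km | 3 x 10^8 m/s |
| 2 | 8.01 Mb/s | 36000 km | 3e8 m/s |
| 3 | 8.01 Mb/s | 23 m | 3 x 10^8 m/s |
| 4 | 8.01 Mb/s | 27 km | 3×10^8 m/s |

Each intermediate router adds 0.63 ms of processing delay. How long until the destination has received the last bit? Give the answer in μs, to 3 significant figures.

242000 μs

Transmission delay per hop = L/R = 1000/8010000 = 124.844 μs; 4 hops → 499.376 μs.
Propagation delays (d/s per hop): 120000, 120000, 0.0766667, 90 μs; sum = 240090 μs.
Processing at 3 router(s): 3 × 0.63 ms = 1890 μs.
End-to-end = 242000 μs.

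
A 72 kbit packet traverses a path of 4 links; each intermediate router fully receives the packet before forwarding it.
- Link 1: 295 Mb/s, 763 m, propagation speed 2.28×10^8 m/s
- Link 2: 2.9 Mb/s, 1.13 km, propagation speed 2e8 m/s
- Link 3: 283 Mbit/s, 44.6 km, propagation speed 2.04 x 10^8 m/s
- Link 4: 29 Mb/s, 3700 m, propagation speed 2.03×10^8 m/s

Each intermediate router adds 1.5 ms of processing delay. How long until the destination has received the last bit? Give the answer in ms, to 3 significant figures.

L = 72000 bits.
Transmission delays (L/R per hop): 0.244068, 24.8276, 0.254417, 2.48276 ms; sum = 27.8088 ms.
Propagation delays (d/s per hop): 0.00334649, 0.00565, 0.218627, 0.0182266 ms; sum = 0.245851 ms.
Processing at 3 router(s): 3 × 1.5 ms = 4.5 ms.
End-to-end = 32.6 ms.

32.6 ms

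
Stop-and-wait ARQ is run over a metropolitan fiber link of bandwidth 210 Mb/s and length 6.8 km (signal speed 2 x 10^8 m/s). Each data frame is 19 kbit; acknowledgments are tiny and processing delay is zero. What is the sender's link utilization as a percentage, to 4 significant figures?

57.09 %

t_tx = L/R = 19000/210000000 = 9.04762e-05 s.
t_prop = 6800/200000000 = 3.4e-05 s; RTT = 6.8e-05 s.
Cycle = t_tx + RTT = 0.000158476 s.
Utilization = t_tx / cycle = 9.04762e-05/0.000158476 = 57.09 %.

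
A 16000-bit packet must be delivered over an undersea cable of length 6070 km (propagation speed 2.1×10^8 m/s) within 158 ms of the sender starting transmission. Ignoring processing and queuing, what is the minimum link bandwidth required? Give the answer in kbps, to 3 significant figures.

124 kbps

Propagation delay = 6070000 / 210000000 = 28.9048 ms.
Transmission budget = 158 − 28.9048 = 129.095 ms.
R ≥ L / t_tx = 16000 bits / 0.129095 s = 124 kbps.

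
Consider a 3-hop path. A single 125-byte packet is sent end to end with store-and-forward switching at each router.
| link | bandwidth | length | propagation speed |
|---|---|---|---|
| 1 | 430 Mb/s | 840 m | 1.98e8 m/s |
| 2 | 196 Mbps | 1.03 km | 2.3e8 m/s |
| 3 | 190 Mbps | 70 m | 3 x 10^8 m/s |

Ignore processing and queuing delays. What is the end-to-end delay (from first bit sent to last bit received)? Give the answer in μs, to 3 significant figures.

21.6 μs

L = 125 × 8 = 1000 bits.
Transmission delays (L/R per hop): 2.32558, 5.10204, 5.26316 μs; sum = 12.6908 μs.
Propagation delays (d/s per hop): 4.24242, 4.47826, 0.233333 μs; sum = 8.95402 μs.
End-to-end = 21.6 μs.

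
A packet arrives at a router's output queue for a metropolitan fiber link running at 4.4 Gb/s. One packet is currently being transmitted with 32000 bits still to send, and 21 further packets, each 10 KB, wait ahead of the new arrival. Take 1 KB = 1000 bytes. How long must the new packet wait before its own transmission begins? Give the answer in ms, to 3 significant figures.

Each queued packet: L/R = 80000/4400000000 = 0.0181818 ms.
21 queued → 0.381818 ms.
Plus remaining 32000 bits of current packet: 0.00727273 ms.
Queuing delay = 0.389 ms.

0.389 ms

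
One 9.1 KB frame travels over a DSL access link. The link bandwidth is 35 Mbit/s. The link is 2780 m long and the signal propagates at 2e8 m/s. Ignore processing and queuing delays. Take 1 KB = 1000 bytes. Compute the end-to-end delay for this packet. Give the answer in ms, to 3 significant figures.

L = 72800 bits.
Transmission delay = L/R = 72800 / 35000000 = 2.08 ms.
Propagation delay = d/s = 2780 m / 200000000 m/s = 0.0139 ms.
Total = 2.09 ms.

2.09 ms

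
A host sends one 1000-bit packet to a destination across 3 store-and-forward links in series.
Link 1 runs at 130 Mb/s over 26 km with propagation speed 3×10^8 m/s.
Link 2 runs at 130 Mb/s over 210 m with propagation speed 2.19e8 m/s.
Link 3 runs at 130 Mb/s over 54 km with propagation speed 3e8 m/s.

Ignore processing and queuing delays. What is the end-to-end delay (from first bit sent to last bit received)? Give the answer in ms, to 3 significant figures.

0.291 ms

Transmission delay per hop = L/R = 1000/130000000 = 0.00769231 ms; 3 hops → 0.0230769 ms.
Propagation delays (d/s per hop): 0.0866667, 0.000958904, 0.18 ms; sum = 0.267626 ms.
End-to-end = 0.291 ms.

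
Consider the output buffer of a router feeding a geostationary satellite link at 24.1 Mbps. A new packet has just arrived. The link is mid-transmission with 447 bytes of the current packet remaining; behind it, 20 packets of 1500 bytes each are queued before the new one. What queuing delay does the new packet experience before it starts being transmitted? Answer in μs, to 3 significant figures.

Each queued packet: L/R = 12000/24100000 = 497.925 μs.
20 queued → 9958.51 μs.
Plus remaining 3576 bits of current packet: 148.382 μs.
Queuing delay = 10100 μs.

10100 μs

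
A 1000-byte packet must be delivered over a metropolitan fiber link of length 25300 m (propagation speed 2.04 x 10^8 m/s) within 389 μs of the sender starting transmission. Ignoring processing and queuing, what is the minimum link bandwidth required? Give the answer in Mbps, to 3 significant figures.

L = 8000 bits.
Propagation delay = 25300 / 204000000 = 124.02 μs.
Transmission budget = 389 − 124.02 = 264.98 μs.
R ≥ L / t_tx = 8000 bits / 0.00026498 s = 30.2 Mbps.

30.2 Mbps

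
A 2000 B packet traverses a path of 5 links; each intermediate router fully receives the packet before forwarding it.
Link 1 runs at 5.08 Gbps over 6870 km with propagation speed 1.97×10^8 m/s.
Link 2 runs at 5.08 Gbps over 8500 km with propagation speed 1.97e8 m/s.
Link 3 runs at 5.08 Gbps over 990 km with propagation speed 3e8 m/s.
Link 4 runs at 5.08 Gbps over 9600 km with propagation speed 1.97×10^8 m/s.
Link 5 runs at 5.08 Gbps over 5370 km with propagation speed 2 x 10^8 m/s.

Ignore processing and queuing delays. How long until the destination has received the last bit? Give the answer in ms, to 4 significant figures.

L = 2000 × 8 = 16000 bits.
Transmission delay per hop = L/R = 16000/5080000000 = 0.00314961 ms; 5 hops → 0.015748 ms.
Propagation delays (d/s per hop): 34.8731, 43.1472, 3.3, 48.731, 26.85 ms; sum = 156.901 ms.
End-to-end = 156.9 ms.

156.9 ms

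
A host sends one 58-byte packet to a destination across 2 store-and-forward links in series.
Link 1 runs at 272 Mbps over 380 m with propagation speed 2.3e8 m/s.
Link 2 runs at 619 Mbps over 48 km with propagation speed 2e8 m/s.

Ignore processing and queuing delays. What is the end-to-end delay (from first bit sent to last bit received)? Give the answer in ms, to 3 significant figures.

0.244 ms

L = 58 × 8 = 464 bits.
Transmission delays (L/R per hop): 0.00170588, 0.000749596 ms; sum = 0.00245548 ms.
Propagation delays (d/s per hop): 0.00165217, 0.24 ms; sum = 0.241652 ms.
End-to-end = 0.244 ms.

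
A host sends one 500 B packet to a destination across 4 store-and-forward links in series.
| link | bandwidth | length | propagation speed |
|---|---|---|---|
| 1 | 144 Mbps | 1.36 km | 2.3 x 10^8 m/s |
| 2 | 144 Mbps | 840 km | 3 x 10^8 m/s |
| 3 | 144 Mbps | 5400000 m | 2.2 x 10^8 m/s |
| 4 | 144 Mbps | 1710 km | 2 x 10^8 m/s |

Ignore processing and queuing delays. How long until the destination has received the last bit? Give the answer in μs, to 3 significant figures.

36000 μs

L = 500 × 8 = 4000 bits.
Transmission delay per hop = L/R = 4000/144000000 = 27.7778 μs; 4 hops → 111.111 μs.
Propagation delays (d/s per hop): 5.91304, 2800, 24545.5, 8550 μs; sum = 35901.4 μs.
End-to-end = 36000 μs.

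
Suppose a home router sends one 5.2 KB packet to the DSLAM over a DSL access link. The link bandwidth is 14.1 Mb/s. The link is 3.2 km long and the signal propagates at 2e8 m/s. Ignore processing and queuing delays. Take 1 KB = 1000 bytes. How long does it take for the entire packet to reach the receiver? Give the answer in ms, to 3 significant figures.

L = 41600 bits.
Transmission delay = L/R = 41600 / 14100000 = 2.95035 ms.
Propagation delay = d/s = 3200 m / 200000000 m/s = 0.016 ms.
Total = 2.97 ms.

2.97 ms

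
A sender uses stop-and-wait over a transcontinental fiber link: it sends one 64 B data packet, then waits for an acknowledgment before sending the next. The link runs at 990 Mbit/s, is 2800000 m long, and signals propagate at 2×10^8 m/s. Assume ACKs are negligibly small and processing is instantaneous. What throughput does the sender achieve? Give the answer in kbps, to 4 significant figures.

18.29 kbps

t_tx = L/R = 512/990000000 = 5.17172e-07 s.
t_prop = 2800000/200000000 = 0.014 s; RTT = 0.028 s.
Cycle = t_tx + RTT = 0.0280005 s.
Throughput = L / cycle = 512 / 0.0280005 = 18.29 kbps.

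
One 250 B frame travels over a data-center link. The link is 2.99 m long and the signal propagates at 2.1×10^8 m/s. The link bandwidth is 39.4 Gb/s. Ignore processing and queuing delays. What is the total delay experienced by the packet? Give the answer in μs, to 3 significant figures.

L = 250 × 8 = 2000 bits.
Transmission delay = L/R = 2000 / 39400000000 = 0.0507614 μs.
Propagation delay = d/s = 2.99 m / 210000000 m/s = 0.0142381 μs.
Total = 0.0650 μs.

0.0650 μs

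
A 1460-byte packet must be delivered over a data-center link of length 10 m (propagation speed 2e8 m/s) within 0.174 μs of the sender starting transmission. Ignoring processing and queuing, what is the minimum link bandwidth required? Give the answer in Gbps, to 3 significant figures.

L = 11680 bits.
Propagation delay = 10 / 200000000 = 0.05 μs.
Transmission budget = 0.174 − 0.05 = 0.124 μs.
R ≥ L / t_tx = 11680 bits / 1.24e-07 s = 94.2 Gbps.

94.2 Gbps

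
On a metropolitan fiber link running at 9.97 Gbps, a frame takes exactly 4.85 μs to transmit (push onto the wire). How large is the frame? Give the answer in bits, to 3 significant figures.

48400 bits

L = R × t_tx = 9970000000 b/s × 4.85e-06 s = 48354.5 bits.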